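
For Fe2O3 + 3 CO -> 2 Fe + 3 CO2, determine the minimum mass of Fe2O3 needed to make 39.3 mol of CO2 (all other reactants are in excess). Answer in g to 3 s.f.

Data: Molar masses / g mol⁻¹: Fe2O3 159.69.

n(CO2) = 39.30 mol
n(Fe2O3) = (1/3) × 39.30 = 13.10 mol
mass = 13.10 × 159.69 = 2092 g

2090 g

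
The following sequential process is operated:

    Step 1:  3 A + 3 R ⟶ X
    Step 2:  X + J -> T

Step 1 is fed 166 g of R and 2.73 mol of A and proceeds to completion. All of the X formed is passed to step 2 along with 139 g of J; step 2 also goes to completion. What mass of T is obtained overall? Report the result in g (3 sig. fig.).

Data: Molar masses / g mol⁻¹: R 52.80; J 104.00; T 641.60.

584 g

Step 1:
n(R) = 166.0 / 52.80 = 3.144 mol
n(A) = 2.730 mol
n/ν → R: 1.048, A: 0.9100; A is limiting.
n(X) produced = (1/3) × 2.730 = 0.9100 mol
Step 2:
n(X) available = 0.9100 mol
n(J) = 139.0 / 104.00 = 1.337 mol
n/ν → X: 0.9100, J: 1.337; X is limiting.
n(T) = (1/1) × 0.9100 = 0.9100 mol
mass = 0.9100 × 641.60 = 583.9 g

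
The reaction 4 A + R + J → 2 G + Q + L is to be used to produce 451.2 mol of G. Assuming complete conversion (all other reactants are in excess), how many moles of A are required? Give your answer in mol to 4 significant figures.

902.4 mol

n(G) = 451.2 mol
n(A) = (4/2) × 451.2 = 902.4 mol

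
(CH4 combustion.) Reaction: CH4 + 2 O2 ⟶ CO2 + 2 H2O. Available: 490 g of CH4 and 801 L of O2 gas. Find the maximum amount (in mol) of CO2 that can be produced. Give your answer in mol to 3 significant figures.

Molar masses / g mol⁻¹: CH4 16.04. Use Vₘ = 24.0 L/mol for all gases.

n(CH4) = 490.0 / 16.04 = 30.55 mol
n(O2) = 801.0 / 24.0 = 33.38 mol
n/ν → CH4: 30.55, O2: 16.69; O2 is limiting.
n(CO2) = (1/2) × 33.38 = 16.69 mol

16.7 mol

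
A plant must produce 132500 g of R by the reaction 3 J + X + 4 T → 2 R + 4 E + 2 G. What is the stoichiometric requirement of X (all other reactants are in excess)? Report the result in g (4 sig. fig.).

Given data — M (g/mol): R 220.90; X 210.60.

63160 g

n(R) = 132500 / 220.90 = 599.8 mol
n(X) = (1/2) × 599.8 = 299.9 mol
mass = 299.9 × 210.60 = 63160 g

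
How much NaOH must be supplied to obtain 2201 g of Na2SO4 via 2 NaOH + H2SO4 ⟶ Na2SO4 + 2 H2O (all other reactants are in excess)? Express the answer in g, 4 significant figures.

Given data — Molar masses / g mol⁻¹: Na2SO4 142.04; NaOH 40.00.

n(Na2SO4) = 2201 / 142.04 = 15.50 mol
n(NaOH) = (2/1) × 15.50 = 31.00 mol
mass = 31.00 × 40.00 = 1240 g

1240 g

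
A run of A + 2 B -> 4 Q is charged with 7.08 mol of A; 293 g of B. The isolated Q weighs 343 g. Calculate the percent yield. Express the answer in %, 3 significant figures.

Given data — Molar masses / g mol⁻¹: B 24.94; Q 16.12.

n(A) = 7.080 mol
n(B) = 293.0 / 24.94 = 11.75 mol
n/ν for A = 7.080/1 = 7.080
n/ν for B = 11.75/2 = 5.875
Smallest n/ν is B → limiting reagent.
theoretical n(Q) = (4/2) × 11.75 = 23.50 mol → 378.8 g
% yield = 343 / 378.8 × 100 = 90.55 %

90.6 %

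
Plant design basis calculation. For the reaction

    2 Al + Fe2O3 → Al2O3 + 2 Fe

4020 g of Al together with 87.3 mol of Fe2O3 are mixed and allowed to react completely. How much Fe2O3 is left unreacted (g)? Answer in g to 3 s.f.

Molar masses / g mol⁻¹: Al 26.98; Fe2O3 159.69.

2040 g

n(Al) = 4020 / 26.98 = 149.0 mol
n(Fe2O3) = 87.30 mol
n/ν → Al: 74.50, Fe2O3: 87.30; Al is limiting.
Fe2O3 consumed = (1/2) × 149.0 = 74.50 mol
Fe2O3 remaining = 87.30 − 74.50 = 12.80 mol
mass = 12.80 × 159.69 = 2044 g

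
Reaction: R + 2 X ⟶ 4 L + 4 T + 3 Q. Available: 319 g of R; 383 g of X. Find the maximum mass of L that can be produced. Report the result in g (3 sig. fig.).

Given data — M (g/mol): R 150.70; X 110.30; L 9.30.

n(R) = 319.0 / 150.70 = 2.117 mol
n(X) = 383.0 / 110.30 = 3.472 mol
n/ν for R = 2.117/1 = 2.117
n/ν for X = 3.472/2 = 1.736
Smallest n/ν is X → limiting reagent.
n(L) = (4/2) × 3.472 = 6.944 mol
mass = 6.944 × 9.30 = 64.58 g

64.6 g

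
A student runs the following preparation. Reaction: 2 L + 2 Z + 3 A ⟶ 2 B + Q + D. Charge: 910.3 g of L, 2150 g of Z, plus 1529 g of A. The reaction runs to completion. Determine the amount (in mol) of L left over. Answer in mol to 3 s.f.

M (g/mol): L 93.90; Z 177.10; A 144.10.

2.62 mol

n(L) = 910.3 / 93.90 = 9.694 mol
n(Z) = 2150 / 177.10 = 12.14 mol
n(A) = 1529 / 144.10 = 10.61 mol
n/ν for L = 9.694/2 = 4.847
n/ν for Z = 12.14/2 = 6.070
n/ν for A = 10.61/3 = 3.537
Smallest n/ν is A → limiting reagent.
L consumed = (2/3) × 10.61 = 7.073 mol
L remaining = 9.694 − 7.073 = 2.621 mol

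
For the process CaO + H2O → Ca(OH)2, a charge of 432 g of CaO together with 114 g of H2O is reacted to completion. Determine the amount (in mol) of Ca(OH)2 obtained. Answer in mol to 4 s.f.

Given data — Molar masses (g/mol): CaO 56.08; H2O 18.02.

n(CaO) = 432.0 / 56.08 = 7.703 mol
n(H2O) = 114.0 / 18.02 = 6.326 mol
n/ν → CaO: 7.703, H2O: 6.326; H2O is limiting.
n(Ca(OH)2) = (1/1) × 6.326 = 6.326 mol

6.326 mol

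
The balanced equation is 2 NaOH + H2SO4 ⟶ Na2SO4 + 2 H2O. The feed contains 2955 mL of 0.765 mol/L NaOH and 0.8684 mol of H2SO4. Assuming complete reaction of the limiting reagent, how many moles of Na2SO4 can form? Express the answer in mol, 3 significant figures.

0.868 mol

n(NaOH) = 0.765 × 2955/1000 = 2.261 mol
n(H2SO4) = 0.8684 mol
n/ν → NaOH: 1.131, H2SO4: 0.8684; H2SO4 is limiting.
n(Na2SO4) = (1/1) × 0.8684 = 0.8684 mol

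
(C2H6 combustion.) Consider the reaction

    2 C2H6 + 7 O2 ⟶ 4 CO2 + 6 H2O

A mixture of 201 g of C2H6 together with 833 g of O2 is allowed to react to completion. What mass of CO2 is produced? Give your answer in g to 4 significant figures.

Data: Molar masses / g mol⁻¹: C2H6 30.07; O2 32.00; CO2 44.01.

588.4 g

n(C2H6) = 201.0 / 30.07 = 6.684 mol
n(O2) = 833.0 / 32.00 = 26.03 mol
n/ν → C2H6: 3.342, O2: 3.719; C2H6 is limiting.
n(CO2) = (4/2) × 6.684 = 13.37 mol
mass = 13.37 × 44.01 = 588.4 g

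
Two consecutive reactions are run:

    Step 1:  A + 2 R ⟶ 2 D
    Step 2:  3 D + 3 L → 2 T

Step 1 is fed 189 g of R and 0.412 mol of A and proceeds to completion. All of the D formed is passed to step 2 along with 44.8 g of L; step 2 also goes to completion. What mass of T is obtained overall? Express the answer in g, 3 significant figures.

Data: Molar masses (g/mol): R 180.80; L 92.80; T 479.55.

Step 1:
n(R) = 189.0 / 180.80 = 1.045 mol
n(A) = 0.4120 mol
n/ν for R = 1.045/2 = 0.5225
n/ν for A = 0.4120/1 = 0.4120
Smallest n/ν is A → limiting reagent.
n(D) produced = (2/1) × 0.4120 = 0.8240 mol
Step 2:
n(D) available = 0.8240 mol
n(L) = 44.80 / 92.80 = 0.4828 mol
n/ν for D = 0.8240/3 = 0.2747
n/ν for L = 0.4828/3 = 0.1609
Smallest n/ν is L → limiting reagent.
n(T) = (2/3) × 0.4828 = 0.3219 mol
mass = 0.3219 × 479.55 = 154.4 g

154 g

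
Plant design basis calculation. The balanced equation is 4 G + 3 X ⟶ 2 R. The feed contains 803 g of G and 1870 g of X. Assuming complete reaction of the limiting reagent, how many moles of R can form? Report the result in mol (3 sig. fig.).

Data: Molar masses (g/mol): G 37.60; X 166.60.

7.48 mol

n(G) = 803.0 / 37.60 = 21.36 mol
n(X) = 1870 / 166.60 = 11.22 mol
n/ν for G = 21.36/4 = 5.340
n/ν for X = 11.22/3 = 3.740
Smallest n/ν is X → limiting reagent.
n(R) = (2/3) × 11.22 = 7.480 mol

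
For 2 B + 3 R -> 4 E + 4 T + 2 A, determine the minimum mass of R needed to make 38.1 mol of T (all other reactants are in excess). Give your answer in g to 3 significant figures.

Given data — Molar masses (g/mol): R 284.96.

n(T) = 38.10 mol
n(R) = (3/4) × 38.10 = 28.58 mol
mass = 28.58 × 284.96 = 8144 g

8140 g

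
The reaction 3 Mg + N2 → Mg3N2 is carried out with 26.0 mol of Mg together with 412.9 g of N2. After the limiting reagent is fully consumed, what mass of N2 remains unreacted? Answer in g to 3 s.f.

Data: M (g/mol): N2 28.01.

n(Mg) = 26.00 mol
n(N2) = 412.9 / 28.01 = 14.74 mol
n/ν → Mg: 8.667, N2: 14.74; Mg is limiting.
N2 consumed = (1/3) × 26.00 = 8.667 mol
N2 remaining = 14.74 − 8.667 = 6.073 mol
mass = 6.073 × 28.01 = 170.1 g

170 g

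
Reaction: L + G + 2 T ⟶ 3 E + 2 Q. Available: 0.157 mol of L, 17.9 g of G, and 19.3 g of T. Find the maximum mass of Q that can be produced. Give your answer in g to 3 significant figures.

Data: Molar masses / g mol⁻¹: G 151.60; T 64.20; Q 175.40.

n(L) = 0.1570 mol
n(G) = 17.90 / 151.60 = 0.1181 mol
n(T) = 19.30 / 64.20 = 0.3006 mol
n/ν for L = 0.1570/1 = 0.1570
n/ν for G = 0.1181/1 = 0.1181
n/ν for T = 0.3006/2 = 0.1503
Smallest n/ν is G → limiting reagent.
n(Q) = (2/1) × 0.1181 = 0.2362 mol
mass = 0.2362 × 175.40 = 41.43 g

41.4 g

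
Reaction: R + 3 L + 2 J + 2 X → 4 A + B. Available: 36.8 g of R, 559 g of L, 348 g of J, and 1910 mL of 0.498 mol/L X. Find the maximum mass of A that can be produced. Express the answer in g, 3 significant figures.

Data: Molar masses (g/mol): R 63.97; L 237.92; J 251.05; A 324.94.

618 g

n(R) = 36.80 / 63.97 = 0.5753 mol
n(L) = 559.0 / 237.92 = 2.350 mol
n(J) = 348.0 / 251.05 = 1.386 mol
n(X) = 0.498 × 1910/1000 = 0.9512 mol
n/ν for R = 0.5753/1 = 0.5753
n/ν for L = 2.350/3 = 0.7833
n/ν for J = 1.386/2 = 0.6930
n/ν for X = 0.9512/2 = 0.4756
Smallest n/ν is X → limiting reagent.
n(A) = (4/2) × 0.9512 = 1.902 mol
mass = 1.902 × 324.94 = 618.0 g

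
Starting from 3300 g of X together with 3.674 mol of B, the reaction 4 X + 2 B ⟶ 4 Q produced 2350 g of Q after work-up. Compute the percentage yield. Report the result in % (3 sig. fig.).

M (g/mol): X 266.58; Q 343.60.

93.1 %

n(X) = 3300 / 266.58 = 12.38 mol
n(B) = 3.674 mol
n/ν for X = 12.38/4 = 3.095
n/ν for B = 3.674/2 = 1.837
Smallest n/ν is B → limiting reagent.
theoretical n(Q) = (4/2) × 3.674 = 7.348 mol → 2525 g
% yield = 2350 / 2525 × 100 = 93.07 %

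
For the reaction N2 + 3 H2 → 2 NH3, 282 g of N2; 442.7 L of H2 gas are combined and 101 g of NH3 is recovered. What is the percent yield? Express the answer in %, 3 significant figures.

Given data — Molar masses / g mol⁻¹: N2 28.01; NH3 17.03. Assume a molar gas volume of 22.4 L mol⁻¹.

45.0 %

n(N2) = 282.0 / 28.01 = 10.07 mol
n(H2) = 442.7 / 22.4 = 19.76 mol
n/ν for N2 = 10.07/1 = 10.07
n/ν for H2 = 19.76/3 = 6.587
Smallest n/ν is H2 → limiting reagent.
theoretical n(NH3) = (2/3) × 19.76 = 13.17 mol → 224.3 g
% yield = 101 / 224.3 × 100 = 45.03 %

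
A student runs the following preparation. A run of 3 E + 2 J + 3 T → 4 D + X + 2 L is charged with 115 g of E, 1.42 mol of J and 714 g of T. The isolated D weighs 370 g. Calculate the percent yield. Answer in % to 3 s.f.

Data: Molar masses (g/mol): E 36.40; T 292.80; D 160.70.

n(E) = 115.0 / 36.40 = 3.159 mol
n(J) = 1.420 mol
n(T) = 714.0 / 292.80 = 2.439 mol
n/ν for E = 3.159/3 = 1.053
n/ν for J = 1.420/2 = 0.7100
n/ν for T = 2.439/3 = 0.8130
Smallest n/ν is J → limiting reagent.
theoretical n(D) = (4/2) × 1.420 = 2.840 mol → 456.4 g
% yield = 370 / 456.4 × 100 = 81.07 %

81.1 %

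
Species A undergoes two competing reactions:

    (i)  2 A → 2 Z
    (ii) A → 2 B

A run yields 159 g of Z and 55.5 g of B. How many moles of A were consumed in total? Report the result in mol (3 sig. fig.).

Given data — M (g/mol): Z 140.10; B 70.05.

n(Z) = 159 / 140.10 = 1.135 mol
n(B) = 55.5 / 70.05 = 0.7923 mol
n(A) via (i) = (2/2)×1.135 = 1.135 mol
n(A) via (ii) = (1/2)×0.7923 = 0.3962 mol
total n(A) = 1.135 + 0.3962 = 1.531 mol

1.53 mol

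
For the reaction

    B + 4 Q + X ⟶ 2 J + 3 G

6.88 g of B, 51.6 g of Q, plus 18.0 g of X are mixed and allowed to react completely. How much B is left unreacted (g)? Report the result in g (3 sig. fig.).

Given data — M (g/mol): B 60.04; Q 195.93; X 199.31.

2.93 g

n(B) = 6.880 / 60.04 = 0.1146 mol
n(Q) = 51.60 / 195.93 = 0.2634 mol
n(X) = 18.00 / 199.31 = 0.09031 mol
n/ν for B = 0.1146/1 = 0.1146
n/ν for Q = 0.2634/4 = 0.06585
n/ν for X = 0.09031/1 = 0.09031
Smallest n/ν is Q → limiting reagent.
B consumed = (1/4) × 0.2634 = 0.06585 mol
B remaining = 0.1146 − 0.06585 = 0.04875 mol
mass = 0.04875 × 60.04 = 2.927 g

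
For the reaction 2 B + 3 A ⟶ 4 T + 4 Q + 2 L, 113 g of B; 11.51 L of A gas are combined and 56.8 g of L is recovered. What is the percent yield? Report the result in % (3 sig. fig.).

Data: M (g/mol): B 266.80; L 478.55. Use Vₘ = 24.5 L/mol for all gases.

n(B) = 113.0 / 266.80 = 0.4235 mol
n(A) = 11.51 / 24.5 = 0.4698 mol
n/ν → B: 0.2118, A: 0.1566; A is limiting.
theoretical n(L) = (2/3) × 0.4698 = 0.3132 mol → 149.9 g
% yield = 56.8 / 149.9 × 100 = 37.89 %

37.9 %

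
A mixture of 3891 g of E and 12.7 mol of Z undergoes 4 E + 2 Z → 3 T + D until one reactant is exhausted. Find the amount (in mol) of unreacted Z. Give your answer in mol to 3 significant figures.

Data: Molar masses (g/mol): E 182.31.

n(E) = 3891 / 182.31 = 21.34 mol
n(Z) = 12.70 mol
n/ν for E = 21.34/4 = 5.335
n/ν for Z = 12.70/2 = 6.350
Smallest n/ν is E → limiting reagent.
Z consumed = (2/4) × 21.34 = 10.67 mol
Z remaining = 12.70 − 10.67 = 2.030 mol

2.03 mol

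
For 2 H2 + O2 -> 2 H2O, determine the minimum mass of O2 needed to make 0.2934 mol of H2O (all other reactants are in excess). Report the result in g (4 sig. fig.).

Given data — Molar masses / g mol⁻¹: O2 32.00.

n(H2O) = 0.2934 mol
n(O2) = (1/2) × 0.2934 = 0.1467 mol
mass = 0.1467 × 32.00 = 4.694 g

4.694 g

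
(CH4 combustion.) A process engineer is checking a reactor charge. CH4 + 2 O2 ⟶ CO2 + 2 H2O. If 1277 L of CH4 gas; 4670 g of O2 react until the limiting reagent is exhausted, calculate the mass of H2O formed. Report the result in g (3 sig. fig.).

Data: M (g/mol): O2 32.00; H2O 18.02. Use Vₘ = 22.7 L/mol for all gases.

2030 g

n(CH4) = 1277 / 22.7 = 56.26 mol
n(O2) = 4670 / 32.00 = 145.9 mol
n/ν for CH4 = 56.26/1 = 56.26
n/ν for O2 = 145.9/2 = 72.95
Smallest n/ν is CH4 → limiting reagent.
n(H2O) = (2/1) × 56.26 = 112.5 mol
mass = 112.5 × 18.02 = 2027 g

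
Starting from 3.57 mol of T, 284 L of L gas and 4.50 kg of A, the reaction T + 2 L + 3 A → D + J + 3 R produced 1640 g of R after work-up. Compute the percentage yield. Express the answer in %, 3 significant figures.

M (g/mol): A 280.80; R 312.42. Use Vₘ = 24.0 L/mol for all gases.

n(T) = 3.570 mol
n(L) = 284.0 / 24.0 = 11.83 mol
n(A) = 4.500×1000 / 280.80 = 16.03 mol
n/ν → T: 3.570, L: 5.915, A: 5.343; T is limiting.
theoretical n(R) = (3/1) × 3.570 = 10.71 mol → 3346 g
% yield = 1640 / 3346 × 100 = 49.01 %

49.0 %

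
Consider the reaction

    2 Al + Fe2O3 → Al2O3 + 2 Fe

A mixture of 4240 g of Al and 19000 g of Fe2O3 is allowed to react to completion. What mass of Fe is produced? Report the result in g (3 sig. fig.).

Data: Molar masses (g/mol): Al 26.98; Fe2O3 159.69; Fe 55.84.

8780 g

n(Al) = 4240 / 26.98 = 157.2 mol
n(Fe2O3) = 19000 / 159.69 = 119.0 mol
n/ν for Al = 157.2/2 = 78.60
n/ν for Fe2O3 = 119.0/1 = 119.0
Smallest n/ν is Al → limiting reagent.
n(Fe) = (2/2) × 157.2 = 157.2 mol
mass = 157.2 × 55.84 = 8778 g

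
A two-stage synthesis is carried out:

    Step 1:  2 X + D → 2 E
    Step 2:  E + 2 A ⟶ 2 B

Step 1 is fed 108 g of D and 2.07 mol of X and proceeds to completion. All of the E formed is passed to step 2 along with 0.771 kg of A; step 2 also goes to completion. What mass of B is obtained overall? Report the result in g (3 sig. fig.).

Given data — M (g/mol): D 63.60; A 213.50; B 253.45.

915 g

Step 1:
n(D) = 108.0 / 63.60 = 1.698 mol
n(X) = 2.070 mol
n/ν for D = 1.698/1 = 1.698
n/ν for X = 2.070/2 = 1.035
Smallest n/ν is X → limiting reagent.
n(E) produced = (2/2) × 2.070 = 2.070 mol
Step 2:
n(E) available = 2.070 mol
n(A) = 0.7710×1000 / 213.50 = 3.611 mol
n/ν for E = 2.070/1 = 2.070
n/ν for A = 3.611/2 = 1.806
Smallest n/ν is A → limiting reagent.
n(B) = (2/2) × 3.611 = 3.611 mol
mass = 3.611 × 253.45 = 915.2 g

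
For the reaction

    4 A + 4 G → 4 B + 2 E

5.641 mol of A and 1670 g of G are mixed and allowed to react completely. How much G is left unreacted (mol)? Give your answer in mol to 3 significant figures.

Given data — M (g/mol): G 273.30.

0.470 mol

n(A) = 5.641 mol
n(G) = 1670 / 273.30 = 6.111 mol
n/ν for A = 5.641/4 = 1.410
n/ν for G = 6.111/4 = 1.528
Smallest n/ν is A → limiting reagent.
G consumed = (4/4) × 5.641 = 5.641 mol
G remaining = 6.111 − 5.641 = 0.4700 mol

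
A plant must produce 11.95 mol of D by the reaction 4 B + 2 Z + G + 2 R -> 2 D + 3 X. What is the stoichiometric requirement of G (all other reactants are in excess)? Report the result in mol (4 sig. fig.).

5.975 mol

n(D) = 11.95 mol
n(G) = (1/2) × 11.95 = 5.975 mol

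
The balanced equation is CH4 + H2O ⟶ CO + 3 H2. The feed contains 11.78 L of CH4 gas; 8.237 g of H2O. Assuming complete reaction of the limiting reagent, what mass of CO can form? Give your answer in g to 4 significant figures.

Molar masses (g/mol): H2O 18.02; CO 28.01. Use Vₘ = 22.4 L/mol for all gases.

n(CH4) = 11.78 / 22.4 = 0.5259 mol
n(H2O) = 8.237 / 18.02 = 0.4571 mol
n/ν → CH4: 0.5259, H2O: 0.4571; H2O is limiting.
n(CO) = (1/1) × 0.4571 = 0.4571 mol
mass = 0.4571 × 28.01 = 12.80 g

12.80 g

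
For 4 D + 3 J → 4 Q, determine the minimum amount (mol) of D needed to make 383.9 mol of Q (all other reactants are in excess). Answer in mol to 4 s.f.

n(Q) = 383.9 mol
n(D) = (4/4) × 383.9 = 383.9 mol

383.9 mol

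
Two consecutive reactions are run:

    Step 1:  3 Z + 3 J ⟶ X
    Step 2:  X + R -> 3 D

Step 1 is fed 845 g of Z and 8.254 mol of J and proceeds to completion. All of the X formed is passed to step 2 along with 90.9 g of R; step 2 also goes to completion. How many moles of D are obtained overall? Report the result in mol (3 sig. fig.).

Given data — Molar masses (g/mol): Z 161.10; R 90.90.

Step 1:
n(Z) = 845.0 / 161.10 = 5.245 mol
n(J) = 8.254 mol
n/ν for Z = 5.245/3 = 1.748
n/ν for J = 8.254/3 = 2.751
Smallest n/ν is Z → limiting reagent.
n(X) produced = (1/3) × 5.245 = 1.748 mol
Step 2:
n(X) available = 1.748 mol
n(R) = 90.90 / 90.90 = 1.000 mol
n/ν for X = 1.748/1 = 1.748
n/ν for R = 1.000/1 = 1.000
Smallest n/ν is R → limiting reagent.
n(D) = (3/1) × 1.000 = 3.000 mol

3.00 mol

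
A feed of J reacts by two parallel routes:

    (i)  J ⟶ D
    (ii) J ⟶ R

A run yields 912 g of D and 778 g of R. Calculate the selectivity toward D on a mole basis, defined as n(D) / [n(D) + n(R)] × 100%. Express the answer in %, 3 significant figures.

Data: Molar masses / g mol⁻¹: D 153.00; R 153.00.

54.0 %

n(D) = 912 / 153.00 = 5.961 mol
n(R) = 778 / 153.00 = 5.085 mol
selectivity = 5.961/(5.961+5.085) × 100 = 53.97 %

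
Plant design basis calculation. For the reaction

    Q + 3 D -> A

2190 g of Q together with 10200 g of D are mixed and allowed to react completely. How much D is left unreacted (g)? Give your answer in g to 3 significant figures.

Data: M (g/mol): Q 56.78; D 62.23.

n(Q) = 2190 / 56.78 = 38.57 mol
n(D) = 10200 / 62.23 = 163.9 mol
n/ν for Q = 38.57/1 = 38.57
n/ν for D = 163.9/3 = 54.63
Smallest n/ν is Q → limiting reagent.
D consumed = (3/1) × 38.57 = 115.7 mol
D remaining = 163.9 − 115.7 = 48.20 mol
mass = 48.20 × 62.23 = 2999 g

3000 g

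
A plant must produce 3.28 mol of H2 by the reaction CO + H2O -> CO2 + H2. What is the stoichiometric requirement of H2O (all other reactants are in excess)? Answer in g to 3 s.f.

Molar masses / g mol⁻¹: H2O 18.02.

n(H2) = 3.280 mol
n(H2O) = (1/1) × 3.280 = 3.280 mol
mass = 3.280 × 18.02 = 59.11 g

59.1 g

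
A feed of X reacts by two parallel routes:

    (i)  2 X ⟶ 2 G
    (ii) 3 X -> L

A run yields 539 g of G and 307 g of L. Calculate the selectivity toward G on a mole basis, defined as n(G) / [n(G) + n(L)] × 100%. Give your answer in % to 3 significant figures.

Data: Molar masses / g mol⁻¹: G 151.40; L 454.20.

84.0 %

n(G) = 539 / 151.40 = 3.560 mol
n(L) = 307 / 454.20 = 0.6759 mol
selectivity = 3.560/(3.560+0.6759) × 100 = 84.04 %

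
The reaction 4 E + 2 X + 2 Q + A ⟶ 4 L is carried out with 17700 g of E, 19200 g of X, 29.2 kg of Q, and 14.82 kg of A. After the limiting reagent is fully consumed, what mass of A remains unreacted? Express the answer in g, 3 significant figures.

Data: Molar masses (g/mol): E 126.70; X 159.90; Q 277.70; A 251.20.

n(E) = 17700 / 126.70 = 139.7 mol
n(X) = 19200 / 159.90 = 120.1 mol
n(Q) = 29.20×1000 / 277.70 = 105.1 mol
n(A) = 14.82×1000 / 251.20 = 59.00 mol
n/ν for E = 139.7/4 = 34.93
n/ν for X = 120.1/2 = 60.05
n/ν for Q = 105.1/2 = 52.55
n/ν for A = 59.00/1 = 59.00
Smallest n/ν is E → limiting reagent.
A consumed = (1/4) × 139.7 = 34.93 mol
A remaining = 59.00 − 34.93 = 24.07 mol
mass = 24.07 × 251.20 = 6046 g

6050 g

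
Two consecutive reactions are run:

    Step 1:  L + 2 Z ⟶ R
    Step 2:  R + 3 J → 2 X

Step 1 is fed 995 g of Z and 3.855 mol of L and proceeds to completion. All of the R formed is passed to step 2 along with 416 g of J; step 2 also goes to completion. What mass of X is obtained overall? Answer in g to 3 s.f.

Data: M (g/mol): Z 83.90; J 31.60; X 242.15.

1870 g

Step 1:
n(Z) = 995.0 / 83.90 = 11.86 mol
n(L) = 3.855 mol
n/ν → Z: 5.930, L: 3.855; L is limiting.
n(R) produced = (1/1) × 3.855 = 3.855 mol
Step 2:
n(R) available = 3.855 mol
n(J) = 416.0 / 31.60 = 13.16 mol
n/ν → R: 3.855, J: 4.387; R is limiting.
n(X) = (2/1) × 3.855 = 7.710 mol
mass = 7.710 × 242.15 = 1867 g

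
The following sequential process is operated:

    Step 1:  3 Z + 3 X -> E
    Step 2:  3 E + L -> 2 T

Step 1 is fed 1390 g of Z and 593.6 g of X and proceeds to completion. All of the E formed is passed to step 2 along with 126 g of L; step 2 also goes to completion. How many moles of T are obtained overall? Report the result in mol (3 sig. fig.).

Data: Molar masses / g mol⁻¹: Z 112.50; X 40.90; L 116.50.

2.16 mol

Step 1:
n(Z) = 1390 / 112.50 = 12.36 mol
n(X) = 593.6 / 40.90 = 14.51 mol
n/ν for Z = 12.36/3 = 4.120
n/ν for X = 14.51/3 = 4.837
Smallest n/ν is Z → limiting reagent.
n(E) produced = (1/3) × 12.36 = 4.120 mol
Step 2:
n(E) available = 4.120 mol
n(L) = 126.0 / 116.50 = 1.082 mol
n/ν for E = 4.120/3 = 1.373
n/ν for L = 1.082/1 = 1.082
Smallest n/ν is L → limiting reagent.
n(T) = (2/1) × 1.082 = 2.164 mol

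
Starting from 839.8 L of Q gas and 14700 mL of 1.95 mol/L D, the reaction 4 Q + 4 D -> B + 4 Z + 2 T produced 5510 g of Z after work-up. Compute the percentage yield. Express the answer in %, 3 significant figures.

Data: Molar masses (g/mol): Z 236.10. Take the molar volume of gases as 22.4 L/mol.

n(Q) = 839.8 / 22.4 = 37.49 mol
n(D) = 1.95 × 14700/1000 = 28.67 mol
n/ν for Q = 37.49/4 = 9.373
n/ν for D = 28.67/4 = 7.168
Smallest n/ν is D → limiting reagent.
theoretical n(Z) = (4/4) × 28.67 = 28.67 mol → 6769 g
% yield = 5510 / 6769 × 100 = 81.40 %

81.4 %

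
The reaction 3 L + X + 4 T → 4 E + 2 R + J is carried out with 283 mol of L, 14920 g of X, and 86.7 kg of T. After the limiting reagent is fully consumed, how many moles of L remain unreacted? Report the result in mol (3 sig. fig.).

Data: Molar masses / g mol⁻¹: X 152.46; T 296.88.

n(L) = 283.0 mol
n(X) = 14920 / 152.46 = 97.86 mol
n(T) = 86.70×1000 / 296.88 = 292.0 mol
n/ν → L: 94.33, X: 97.86, T: 73.00; T is limiting.
L consumed = (3/4) × 292.0 = 219.0 mol
L remaining = 283.0 − 219.0 = 64.00 mol

64.0 mol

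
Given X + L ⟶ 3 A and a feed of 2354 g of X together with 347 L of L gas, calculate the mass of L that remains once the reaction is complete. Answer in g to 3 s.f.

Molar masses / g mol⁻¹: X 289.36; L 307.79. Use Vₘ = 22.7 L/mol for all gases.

n(X) = 2354 / 289.36 = 8.135 mol
n(L) = 347.0 / 22.7 = 15.29 mol
n/ν for X = 8.135/1 = 8.135
n/ν for L = 15.29/1 = 15.29
Smallest n/ν is X → limiting reagent.
L consumed = (1/1) × 8.135 = 8.135 mol
L remaining = 15.29 − 8.135 = 7.155 mol
mass = 7.155 × 307.79 = 2202 g

2200 g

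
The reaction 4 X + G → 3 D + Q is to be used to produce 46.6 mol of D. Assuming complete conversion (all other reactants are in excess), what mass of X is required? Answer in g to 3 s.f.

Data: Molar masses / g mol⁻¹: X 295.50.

18400 g

n(D) = 46.60 mol
n(X) = (4/3) × 46.60 = 62.13 mol
mass = 62.13 × 295.50 = 18360 g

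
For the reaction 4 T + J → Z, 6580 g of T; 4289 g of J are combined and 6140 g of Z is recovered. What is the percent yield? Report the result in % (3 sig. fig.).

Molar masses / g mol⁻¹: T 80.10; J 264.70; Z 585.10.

n(T) = 6580 / 80.10 = 82.15 mol
n(J) = 4289 / 264.70 = 16.20 mol
n/ν → T: 20.54, J: 16.20; J is limiting.
theoretical n(Z) = (1/1) × 16.20 = 16.20 mol → 9479 g
% yield = 6140 / 9479 × 100 = 64.77 %

64.8 %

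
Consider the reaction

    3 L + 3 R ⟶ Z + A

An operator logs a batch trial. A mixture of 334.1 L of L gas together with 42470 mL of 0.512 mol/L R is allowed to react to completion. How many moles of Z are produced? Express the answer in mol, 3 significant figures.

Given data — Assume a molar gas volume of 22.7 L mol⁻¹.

4.91 mol

n(L) = 334.1 / 22.7 = 14.72 mol
n(R) = 0.512 × 42470/1000 = 21.74 mol
n/ν → L: 4.907, R: 7.247; L is limiting.
n(Z) = (1/3) × 14.72 = 4.907 mol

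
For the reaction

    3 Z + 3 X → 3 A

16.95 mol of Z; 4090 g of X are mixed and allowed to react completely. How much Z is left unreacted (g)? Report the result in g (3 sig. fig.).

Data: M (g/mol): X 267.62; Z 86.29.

144 g

n(Z) = 16.95 mol
n(X) = 4090 / 267.62 = 15.28 mol
n/ν for Z = 16.95/3 = 5.650
n/ν for X = 15.28/3 = 5.093
Smallest n/ν is X → limiting reagent.
Z consumed = (3/3) × 15.28 = 15.28 mol
Z remaining = 16.95 − 15.28 = 1.670 mol
mass = 1.670 × 86.29 = 144.1 g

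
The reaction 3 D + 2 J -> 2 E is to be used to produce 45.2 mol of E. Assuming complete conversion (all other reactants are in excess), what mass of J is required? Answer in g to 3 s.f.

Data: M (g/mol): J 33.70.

1520 g

n(E) = 45.20 mol
n(J) = (2/2) × 45.20 = 45.20 mol
mass = 45.20 × 33.70 = 1523 g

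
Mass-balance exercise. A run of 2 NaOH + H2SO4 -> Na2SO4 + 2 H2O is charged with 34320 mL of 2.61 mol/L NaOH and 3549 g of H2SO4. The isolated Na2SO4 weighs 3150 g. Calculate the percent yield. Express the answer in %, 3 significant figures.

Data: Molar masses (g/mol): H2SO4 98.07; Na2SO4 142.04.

61.3 %

n(NaOH) = 2.61 × 34320/1000 = 89.58 mol
n(H2SO4) = 3549 / 98.07 = 36.19 mol
n/ν for NaOH = 89.58/2 = 44.79
n/ν for H2SO4 = 36.19/1 = 36.19
Smallest n/ν is H2SO4 → limiting reagent.
theoretical n(Na2SO4) = (1/1) × 36.19 = 36.19 mol → 5140 g
% yield = 3150 / 5140 × 100 = 61.28 %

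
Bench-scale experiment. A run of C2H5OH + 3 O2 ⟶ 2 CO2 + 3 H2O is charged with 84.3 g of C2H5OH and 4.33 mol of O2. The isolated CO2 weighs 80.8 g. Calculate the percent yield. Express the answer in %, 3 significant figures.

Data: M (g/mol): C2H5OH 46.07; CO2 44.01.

n(C2H5OH) = 84.30 / 46.07 = 1.830 mol
n(O2) = 4.330 mol
n/ν for C2H5OH = 1.830/1 = 1.830
n/ν for O2 = 4.330/3 = 1.443
Smallest n/ν is O2 → limiting reagent.
theoretical n(CO2) = (2/3) × 4.330 = 2.887 mol → 127.1 g
% yield = 80.8 / 127.1 × 100 = 63.57 %

63.6 %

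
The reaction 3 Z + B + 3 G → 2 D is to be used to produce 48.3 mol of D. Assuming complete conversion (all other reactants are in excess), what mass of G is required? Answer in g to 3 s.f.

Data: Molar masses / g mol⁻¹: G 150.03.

10900 g

n(D) = 48.30 mol
n(G) = (3/2) × 48.30 = 72.45 mol
mass = 72.45 × 150.03 = 10870 g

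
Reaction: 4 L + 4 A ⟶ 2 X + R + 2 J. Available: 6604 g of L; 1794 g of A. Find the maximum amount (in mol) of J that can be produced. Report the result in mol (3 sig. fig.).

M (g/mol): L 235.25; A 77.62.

11.6 mol

n(L) = 6604 / 235.25 = 28.07 mol
n(A) = 1794 / 77.62 = 23.11 mol
n/ν for L = 28.07/4 = 7.018
n/ν for A = 23.11/4 = 5.778
Smallest n/ν is A → limiting reagent.
n(J) = (2/4) × 23.11 = 11.56 mol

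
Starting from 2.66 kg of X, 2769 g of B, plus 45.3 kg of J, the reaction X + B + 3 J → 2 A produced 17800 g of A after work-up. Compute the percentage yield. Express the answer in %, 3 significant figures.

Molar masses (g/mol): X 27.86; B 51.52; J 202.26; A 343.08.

n(X) = 2.660×1000 / 27.86 = 95.48 mol
n(B) = 2769 / 51.52 = 53.75 mol
n(J) = 45.30×1000 / 202.26 = 224.0 mol
n/ν for X = 95.48/1 = 95.48
n/ν for B = 53.75/1 = 53.75
n/ν for J = 224.0/3 = 74.67
Smallest n/ν is B → limiting reagent.
theoretical n(A) = (2/1) × 53.75 = 107.5 mol → 36880 g
% yield = 17800 / 36880 × 100 = 48.26 %

48.3 %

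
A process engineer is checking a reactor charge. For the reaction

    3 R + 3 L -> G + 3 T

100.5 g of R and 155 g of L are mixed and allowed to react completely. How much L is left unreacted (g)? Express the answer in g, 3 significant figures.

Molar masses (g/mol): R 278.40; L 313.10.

n(R) = 100.5 / 278.40 = 0.3610 mol
n(L) = 155.0 / 313.10 = 0.4950 mol
n/ν for R = 0.3610/3 = 0.1203
n/ν for L = 0.4950/3 = 0.1650
Smallest n/ν is R → limiting reagent.
L consumed = (3/3) × 0.3610 = 0.3610 mol
L remaining = 0.4950 − 0.3610 = 0.1340 mol
mass = 0.1340 × 313.10 = 41.96 g

42.0 g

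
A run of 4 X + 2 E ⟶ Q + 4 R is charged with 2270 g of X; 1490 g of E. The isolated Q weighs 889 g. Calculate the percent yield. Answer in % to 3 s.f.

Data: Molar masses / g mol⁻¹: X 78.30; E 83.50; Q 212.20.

57.8 %

n(X) = 2270 / 78.30 = 28.99 mol
n(E) = 1490 / 83.50 = 17.84 mol
n/ν for X = 28.99/4 = 7.248
n/ν for E = 17.84/2 = 8.920
Smallest n/ν is X → limiting reagent.
theoretical n(Q) = (1/4) × 28.99 = 7.248 mol → 1538 g
% yield = 889 / 1538 × 100 = 57.80 %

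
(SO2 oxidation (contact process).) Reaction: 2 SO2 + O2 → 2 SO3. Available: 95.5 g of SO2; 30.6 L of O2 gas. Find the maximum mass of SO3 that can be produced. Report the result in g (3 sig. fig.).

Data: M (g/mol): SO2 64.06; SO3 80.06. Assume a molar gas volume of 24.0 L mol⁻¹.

n(SO2) = 95.50 / 64.06 = 1.491 mol
n(O2) = 30.60 / 24.0 = 1.275 mol
n/ν → SO2: 0.7455, O2: 1.275; SO2 is limiting.
n(SO3) = (2/2) × 1.491 = 1.491 mol
mass = 1.491 × 80.06 = 119.4 g

119 g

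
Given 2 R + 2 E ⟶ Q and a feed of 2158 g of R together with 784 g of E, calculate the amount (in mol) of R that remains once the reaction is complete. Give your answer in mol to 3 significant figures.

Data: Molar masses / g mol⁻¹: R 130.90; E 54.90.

n(R) = 2158 / 130.90 = 16.49 mol
n(E) = 784.0 / 54.90 = 14.28 mol
n/ν → R: 8.245, E: 7.140; E is limiting.
R consumed = (2/2) × 14.28 = 14.28 mol
R remaining = 16.49 − 14.28 = 2.210 mol

2.21 mol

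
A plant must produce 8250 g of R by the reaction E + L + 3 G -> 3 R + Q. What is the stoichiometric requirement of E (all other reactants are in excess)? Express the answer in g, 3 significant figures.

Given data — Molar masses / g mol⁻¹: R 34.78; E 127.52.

n(R) = 8250 / 34.78 = 237.2 mol
n(E) = (1/3) × 237.2 = 79.07 mol
mass = 79.07 × 127.52 = 10080 g

10100 g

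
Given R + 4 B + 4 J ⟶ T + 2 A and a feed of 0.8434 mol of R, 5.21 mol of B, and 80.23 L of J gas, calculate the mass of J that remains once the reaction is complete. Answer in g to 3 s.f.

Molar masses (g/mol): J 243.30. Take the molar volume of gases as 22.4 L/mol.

n(R) = 0.8434 mol
n(B) = 5.210 mol
n(J) = 80.23 / 22.4 = 3.582 mol
n/ν for R = 0.8434/1 = 0.8434
n/ν for B = 5.210/4 = 1.303
n/ν for J = 3.582/4 = 0.8955
Smallest n/ν is R → limiting reagent.
J consumed = (4/1) × 0.8434 = 3.374 mol
J remaining = 3.582 − 3.374 = 0.2080 mol
mass = 0.2080 × 243.30 = 50.61 g

50.6 g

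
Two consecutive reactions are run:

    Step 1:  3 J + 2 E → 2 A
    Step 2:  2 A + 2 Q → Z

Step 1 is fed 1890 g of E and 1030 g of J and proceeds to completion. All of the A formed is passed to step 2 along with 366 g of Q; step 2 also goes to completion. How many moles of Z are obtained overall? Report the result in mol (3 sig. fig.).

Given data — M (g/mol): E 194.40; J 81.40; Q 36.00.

Step 1:
n(E) = 1890 / 194.40 = 9.722 mol
n(J) = 1030 / 81.40 = 12.65 mol
n/ν for E = 9.722/2 = 4.861
n/ν for J = 12.65/3 = 4.217
Smallest n/ν is J → limiting reagent.
n(A) produced = (2/3) × 12.65 = 8.433 mol
Step 2:
n(A) available = 8.433 mol
n(Q) = 366.0 / 36.00 = 10.17 mol
n/ν for A = 8.433/2 = 4.217
n/ν for Q = 10.17/2 = 5.085
Smallest n/ν is A → limiting reagent.
n(Z) = (1/2) × 8.433 = 4.217 mol

4.22 mol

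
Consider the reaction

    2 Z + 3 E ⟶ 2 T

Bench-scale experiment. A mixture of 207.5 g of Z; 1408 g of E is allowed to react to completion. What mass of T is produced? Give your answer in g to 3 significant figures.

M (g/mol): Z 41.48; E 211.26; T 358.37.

n(Z) = 207.5 / 41.48 = 5.002 mol
n(E) = 1408 / 211.26 = 6.665 mol
n/ν → Z: 2.501, E: 2.222; E is limiting.
n(T) = (2/3) × 6.665 = 4.443 mol
mass = 4.443 × 358.37 = 1592 g

1590 g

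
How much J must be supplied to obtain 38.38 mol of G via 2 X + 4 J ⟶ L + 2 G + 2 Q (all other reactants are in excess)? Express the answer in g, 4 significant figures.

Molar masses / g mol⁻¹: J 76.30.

5857 g

n(G) = 38.38 mol
n(J) = (4/2) × 38.38 = 76.76 mol
mass = 76.76 × 76.30 = 5857 g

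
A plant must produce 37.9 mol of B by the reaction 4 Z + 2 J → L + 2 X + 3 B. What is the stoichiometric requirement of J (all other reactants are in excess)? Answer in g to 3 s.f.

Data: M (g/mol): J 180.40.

4560 g

n(B) = 37.90 mol
n(J) = (2/3) × 37.90 = 25.27 mol
mass = 25.27 × 180.40 = 4559 g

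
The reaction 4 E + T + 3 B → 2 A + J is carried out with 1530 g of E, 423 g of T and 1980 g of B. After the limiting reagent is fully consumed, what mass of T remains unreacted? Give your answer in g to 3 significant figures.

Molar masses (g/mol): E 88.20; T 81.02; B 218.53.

178 g

n(E) = 1530 / 88.20 = 17.35 mol
n(T) = 423.0 / 81.02 = 5.221 mol
n(B) = 1980 / 218.53 = 9.061 mol
n/ν for E = 17.35/4 = 4.338
n/ν for T = 5.221/1 = 5.221
n/ν for B = 9.061/3 = 3.020
Smallest n/ν is B → limiting reagent.
T consumed = (1/3) × 9.061 = 3.020 mol
T remaining = 5.221 − 3.020 = 2.201 mol
mass = 2.201 × 81.02 = 178.3 g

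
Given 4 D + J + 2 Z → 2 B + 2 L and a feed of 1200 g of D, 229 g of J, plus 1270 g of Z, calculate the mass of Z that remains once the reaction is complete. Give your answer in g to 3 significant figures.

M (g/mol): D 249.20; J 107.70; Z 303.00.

n(D) = 1200 / 249.20 = 4.815 mol
n(J) = 229.0 / 107.70 = 2.126 mol
n(Z) = 1270 / 303.00 = 4.191 mol
n/ν for D = 4.815/4 = 1.204
n/ν for J = 2.126/1 = 2.126
n/ν for Z = 4.191/2 = 2.096
Smallest n/ν is D → limiting reagent.
Z consumed = (2/4) × 4.815 = 2.408 mol
Z remaining = 4.191 − 2.408 = 1.783 mol
mass = 1.783 × 303.00 = 540.2 g

540 g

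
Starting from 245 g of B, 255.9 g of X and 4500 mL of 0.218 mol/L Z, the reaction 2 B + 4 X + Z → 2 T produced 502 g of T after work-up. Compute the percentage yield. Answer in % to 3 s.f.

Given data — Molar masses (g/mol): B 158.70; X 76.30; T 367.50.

n(B) = 245.0 / 158.70 = 1.544 mol
n(X) = 255.9 / 76.30 = 3.354 mol
n(Z) = 0.218 × 4500/1000 = 0.9810 mol
n/ν for B = 1.544/2 = 0.7720
n/ν for X = 3.354/4 = 0.8385
n/ν for Z = 0.9810/1 = 0.9810
Smallest n/ν is B → limiting reagent.
theoretical n(T) = (2/2) × 1.544 = 1.544 mol → 567.4 g
% yield = 502 / 567.4 × 100 = 88.47 %

88.5 %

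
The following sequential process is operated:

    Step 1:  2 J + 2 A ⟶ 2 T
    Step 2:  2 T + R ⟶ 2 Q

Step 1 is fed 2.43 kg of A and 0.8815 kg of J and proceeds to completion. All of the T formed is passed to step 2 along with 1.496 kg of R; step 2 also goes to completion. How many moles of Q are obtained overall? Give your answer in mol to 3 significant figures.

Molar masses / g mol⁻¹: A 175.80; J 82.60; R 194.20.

10.7 mol

Step 1:
n(A) = 2.430×1000 / 175.80 = 13.82 mol
n(J) = 0.8815×1000 / 82.60 = 10.67 mol
n/ν for A = 13.82/2 = 6.910
n/ν for J = 10.67/2 = 5.335
Smallest n/ν is J → limiting reagent.
n(T) produced = (2/2) × 10.67 = 10.67 mol
Step 2:
n(T) available = 10.67 mol
n(R) = 1.496×1000 / 194.20 = 7.703 mol
n/ν for T = 10.67/2 = 5.335
n/ν for R = 7.703/1 = 7.703
Smallest n/ν is T → limiting reagent.
n(Q) = (2/2) × 10.67 = 10.67 mol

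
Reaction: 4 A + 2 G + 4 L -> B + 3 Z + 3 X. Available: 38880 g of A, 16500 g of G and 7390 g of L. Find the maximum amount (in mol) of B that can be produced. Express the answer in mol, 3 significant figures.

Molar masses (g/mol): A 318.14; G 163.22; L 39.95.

30.6 mol

n(A) = 38880 / 318.14 = 122.2 mol
n(G) = 16500 / 163.22 = 101.1 mol
n(L) = 7390 / 39.95 = 185.0 mol
n/ν for A = 122.2/4 = 30.55
n/ν for G = 101.1/2 = 50.55
n/ν for L = 185.0/4 = 46.25
Smallest n/ν is A → limiting reagent.
n(B) = (1/4) × 122.2 = 30.55 mol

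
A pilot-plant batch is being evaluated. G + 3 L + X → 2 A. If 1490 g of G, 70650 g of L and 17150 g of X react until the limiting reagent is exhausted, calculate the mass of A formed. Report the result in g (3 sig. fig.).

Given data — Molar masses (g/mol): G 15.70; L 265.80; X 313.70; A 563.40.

61600 g

n(G) = 1490 / 15.70 = 94.90 mol
n(L) = 70650 / 265.80 = 265.8 mol
n(X) = 17150 / 313.70 = 54.67 mol
n/ν for G = 94.90/1 = 94.90
n/ν for L = 265.8/3 = 88.60
n/ν for X = 54.67/1 = 54.67
Smallest n/ν is X → limiting reagent.
n(A) = (2/1) × 54.67 = 109.3 mol
mass = 109.3 × 563.40 = 61580 g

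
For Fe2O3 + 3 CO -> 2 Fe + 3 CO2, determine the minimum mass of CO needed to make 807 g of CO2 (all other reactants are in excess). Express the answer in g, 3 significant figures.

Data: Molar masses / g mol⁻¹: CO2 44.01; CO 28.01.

n(CO2) = 807 / 44.01 = 18.34 mol
n(CO) = (3/3) × 18.34 = 18.34 mol
mass = 18.34 × 28.01 = 513.7 g

514 g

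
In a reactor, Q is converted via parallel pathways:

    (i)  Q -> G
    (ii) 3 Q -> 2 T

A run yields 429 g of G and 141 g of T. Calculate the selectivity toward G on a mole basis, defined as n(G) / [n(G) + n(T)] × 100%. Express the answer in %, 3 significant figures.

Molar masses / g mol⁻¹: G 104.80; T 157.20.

82.0 %

n(G) = 429 / 104.80 = 4.094 mol
n(T) = 141 / 157.20 = 0.8969 mol
selectivity = 4.094/(4.094+0.8969) × 100 = 82.03 %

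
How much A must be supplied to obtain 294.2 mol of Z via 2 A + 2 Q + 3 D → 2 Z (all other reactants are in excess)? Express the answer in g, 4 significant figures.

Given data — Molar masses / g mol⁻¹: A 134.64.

n(Z) = 294.2 mol
n(A) = (2/2) × 294.2 = 294.2 mol
mass = 294.2 × 134.64 = 39610 g

39610 g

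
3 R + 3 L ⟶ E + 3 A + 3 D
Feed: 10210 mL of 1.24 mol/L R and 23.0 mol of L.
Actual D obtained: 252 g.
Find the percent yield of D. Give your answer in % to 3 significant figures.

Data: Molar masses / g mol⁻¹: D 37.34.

n(R) = 1.24 × 10210/1000 = 12.66 mol
n(L) = 23.00 mol
n/ν → R: 4.220, L: 7.667; R is limiting.
theoretical n(D) = (3/3) × 12.66 = 12.66 mol → 472.7 g
% yield = 252 / 472.7 × 100 = 53.31 %

53.3 %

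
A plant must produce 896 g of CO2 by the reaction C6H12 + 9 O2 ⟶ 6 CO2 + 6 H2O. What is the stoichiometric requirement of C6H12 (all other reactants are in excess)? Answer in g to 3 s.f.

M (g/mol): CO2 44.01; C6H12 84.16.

n(CO2) = 896 / 44.01 = 20.36 mol
n(C6H12) = (1/6) × 20.36 = 3.393 mol
mass = 3.393 × 84.16 = 285.6 g

286 g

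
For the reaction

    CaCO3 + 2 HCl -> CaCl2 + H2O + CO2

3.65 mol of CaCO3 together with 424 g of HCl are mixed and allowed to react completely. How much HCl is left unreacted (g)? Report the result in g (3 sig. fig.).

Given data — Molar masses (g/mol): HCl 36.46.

n(CaCO3) = 3.650 mol
n(HCl) = 424.0 / 36.46 = 11.63 mol
n/ν for CaCO3 = 3.650/1 = 3.650
n/ν for HCl = 11.63/2 = 5.815
Smallest n/ν is CaCO3 → limiting reagent.
HCl consumed = (2/1) × 3.650 = 7.300 mol
HCl remaining = 11.63 − 7.300 = 4.330 mol
mass = 4.330 × 36.46 = 157.9 g

158 g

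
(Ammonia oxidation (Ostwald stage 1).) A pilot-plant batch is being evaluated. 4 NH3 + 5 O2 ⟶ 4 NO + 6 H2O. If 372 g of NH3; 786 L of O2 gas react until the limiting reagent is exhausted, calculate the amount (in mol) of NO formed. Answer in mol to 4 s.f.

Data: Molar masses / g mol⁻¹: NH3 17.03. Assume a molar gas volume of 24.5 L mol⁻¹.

21.84 mol

n(NH3) = 372.0 / 17.03 = 21.84 mol
n(O2) = 786.0 / 24.5 = 32.08 mol
n/ν for NH3 = 21.84/4 = 5.460
n/ν for O2 = 32.08/5 = 6.416
Smallest n/ν is NH3 → limiting reagent.
n(NO) = (4/4) × 21.84 = 21.84 mol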